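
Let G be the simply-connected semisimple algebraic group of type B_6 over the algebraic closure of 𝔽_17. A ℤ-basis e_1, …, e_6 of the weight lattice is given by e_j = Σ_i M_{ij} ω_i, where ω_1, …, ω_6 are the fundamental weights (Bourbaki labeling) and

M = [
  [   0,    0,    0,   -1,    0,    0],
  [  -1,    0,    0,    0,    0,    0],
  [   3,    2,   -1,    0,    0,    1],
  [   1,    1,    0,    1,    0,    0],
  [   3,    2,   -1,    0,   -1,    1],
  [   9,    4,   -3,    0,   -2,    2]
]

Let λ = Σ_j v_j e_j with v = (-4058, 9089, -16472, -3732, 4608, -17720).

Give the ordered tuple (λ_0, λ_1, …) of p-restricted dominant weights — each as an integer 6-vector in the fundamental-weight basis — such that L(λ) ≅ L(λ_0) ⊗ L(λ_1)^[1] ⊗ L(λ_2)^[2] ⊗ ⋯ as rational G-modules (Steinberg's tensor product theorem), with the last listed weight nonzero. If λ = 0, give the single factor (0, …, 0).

((9, 12, 13, 7, 12, 4), (15, 0, 7, 8, 8, 15), (12, 14, 16, 4, 0, 15))

ω-coordinates c = M·v, v = (-4058, 9089, -16472, -3732, 4608, -17720):
  c_1 = (0)·(-4058) + (0)·(9089) + (0)·(-16472) + (-1)·(-3732) + (0)·(4608) + (0)·(-17720) = 3732
  c_2 = (-1)·(-4058) + (0)·(9089) + (0)·(-16472) + (0)·(-3732) + (0)·(4608) + (0)·(-17720) = 4058
  c_3 = (3)·(-4058) + (2)·(9089) + (-1)·(-16472) + (0)·(-3732) + (0)·(4608) + (1)·(-17720) = 4756
  c_4 = (1)·(-4058) + (1)·(9089) + (0)·(-16472) + (1)·(-3732) + (0)·(4608) + (0)·(-17720) = 1299
  c_5 = (3)·(-4058) + (2)·(9089) + (-1)·(-16472) + (0)·(-3732) + (-1)·(4608) + (1)·(-17720) = 148
  c_6 = (9)·(-4058) + (4)·(9089) + (-3)·(-16472) + (0)·(-3732) + (-2)·(4608) + (2)·(-17720) = 4594
Expand coordinatewise in base 17:
  c_1 = 3732 = 9·17^0 + 15·17^1 + 12·17^2
  c_2 = 4058 = 12·17^0 + 0·17^1 + 14·17^2
  c_3 = 4756 = 13·17^0 + 7·17^1 + 16·17^2
  c_4 = 1299 = 7·17^0 + 8·17^1 + 4·17^2
  c_5 = 148 = 12·17^0 + 8·17^1
  c_6 = 4594 = 4·17^0 + 15·17^1 + 15·17^2
p-restricted factor λ_0 = (9, 12, 13, 7, 12, 4)
p-restricted factor λ_1 = (15, 0, 7, 8, 8, 15)
p-restricted factor λ_2 = (12, 14, 16, 4, 0, 15)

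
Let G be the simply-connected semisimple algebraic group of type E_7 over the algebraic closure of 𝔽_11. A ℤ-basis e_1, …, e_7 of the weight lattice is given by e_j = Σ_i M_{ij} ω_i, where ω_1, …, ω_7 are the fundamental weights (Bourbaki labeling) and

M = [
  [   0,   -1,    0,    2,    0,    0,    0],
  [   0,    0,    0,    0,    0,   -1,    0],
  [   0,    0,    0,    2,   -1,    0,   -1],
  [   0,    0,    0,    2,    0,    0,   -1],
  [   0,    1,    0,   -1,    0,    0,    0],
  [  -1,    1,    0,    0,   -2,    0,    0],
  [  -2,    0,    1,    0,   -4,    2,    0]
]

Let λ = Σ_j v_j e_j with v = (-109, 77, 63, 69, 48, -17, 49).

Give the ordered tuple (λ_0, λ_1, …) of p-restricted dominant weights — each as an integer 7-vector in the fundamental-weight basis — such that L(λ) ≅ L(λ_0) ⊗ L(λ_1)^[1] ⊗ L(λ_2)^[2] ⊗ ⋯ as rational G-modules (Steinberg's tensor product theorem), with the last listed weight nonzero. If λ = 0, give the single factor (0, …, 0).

((6, 6, 8, 1, 8, 2, 0), (5, 1, 3, 8, 0, 8, 5))

Change of basis e → ω: c = M·v where v = (-109, 77, 63, 69, 48, -17, 49):
  c_1 = 0*-109 + -1*77 + 0*63 + 2*69 + 0*48 + 0*-17 + 0*49 = 61
  c_2 = 0*-109 + 0*77 + 0*63 + 0*69 + 0*48 + -1*-17 + 0*49 = 17
  c_3 = 0*-109 + 0*77 + 0*63 + 2*69 + -1*48 + 0*-17 + -1*49 = 41
  c_4 = 0*-109 + 0*77 + 0*63 + 2*69 + 0*48 + 0*-17 + -1*49 = 89
  c_5 = 0*-109 + 1*77 + 0*63 + -1*69 + 0*48 + 0*-17 + 0*49 = 8
  c_6 = -1*-109 + 1*77 + 0*63 + 0*69 + -2*48 + 0*-17 + 0*49 = 90
  c_7 = -2*-109 + 0*77 + 1*63 + 0*69 + -4*48 + 2*-17 + 0*49 = 55
Writing each c_i in base p = 11:
  c_1 = 61 = 6·11^0 + 5·11^1
  c_2 = 17 = 6·11^0 + 1·11^1
  c_3 = 41 = 8·11^0 + 3·11^1
  c_4 = 89 = 1·11^0 + 8·11^1
  c_5 = 8 = 8·11^0
  c_6 = 90 = 2·11^0 + 8·11^1
  c_7 = 55 = 0·11^0 + 5·11^1
p-restricted factor λ_0 = (6, 6, 8, 1, 8, 2, 0)
p-restricted factor λ_1 = (5, 1, 3, 8, 0, 8, 5)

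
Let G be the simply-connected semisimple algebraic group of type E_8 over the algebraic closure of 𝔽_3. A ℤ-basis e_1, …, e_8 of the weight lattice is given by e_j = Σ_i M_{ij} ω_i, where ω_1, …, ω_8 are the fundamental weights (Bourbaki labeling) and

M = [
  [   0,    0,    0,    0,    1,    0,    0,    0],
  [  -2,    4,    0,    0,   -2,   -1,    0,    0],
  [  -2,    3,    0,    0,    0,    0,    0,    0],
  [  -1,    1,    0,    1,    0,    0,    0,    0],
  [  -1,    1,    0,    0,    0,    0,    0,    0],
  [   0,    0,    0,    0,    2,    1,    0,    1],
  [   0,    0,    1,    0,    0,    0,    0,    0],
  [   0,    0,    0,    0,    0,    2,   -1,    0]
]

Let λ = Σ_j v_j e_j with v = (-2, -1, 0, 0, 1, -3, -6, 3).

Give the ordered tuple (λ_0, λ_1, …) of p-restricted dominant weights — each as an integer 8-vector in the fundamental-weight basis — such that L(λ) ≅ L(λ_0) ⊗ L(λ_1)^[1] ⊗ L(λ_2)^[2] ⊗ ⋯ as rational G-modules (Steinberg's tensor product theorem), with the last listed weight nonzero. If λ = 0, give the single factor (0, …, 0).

Converting to the ω-basis (c_i = row i of M dotted with v = (-2, -1, 0, 0, 1, -3, -6, 3)):
  c_1 = (0)·(-2) + (0)·(-1) + 0·0 + 0·0 + 1·1 + (0)·(-3) + (0)·(-6) + 0·3 = 1
  c_2 = (-2)·(-2) + (4)·(-1) + 0·0 + 0·0 + (-2)·(1) + (-1)·(-3) + (0)·(-6) + 0·3 = 1
  c_3 = (-2)·(-2) + (3)·(-1) + 0·0 + 0·0 + 0·1 + (0)·(-3) + (0)·(-6) + 0·3 = 1
  c_4 = (-1)·(-2) + (1)·(-1) + 0·0 + 1·0 + 0·1 + (0)·(-3) + (0)·(-6) + 0·3 = 1
  c_5 = (-1)·(-2) + (1)·(-1) + 0·0 + 0·0 + 0·1 + (0)·(-3) + (0)·(-6) + 0·3 = 1
  c_6 = (0)·(-2) + (0)·(-1) + 0·0 + 0·0 + 2·1 + (1)·(-3) + (0)·(-6) + 1·3 = 2
  c_7 = (0)·(-2) + (0)·(-1) + 1·0 + 0·0 + 0·1 + (0)·(-3) + (0)·(-6) + 0·3 = 0
  c_8 = (0)·(-2) + (0)·(-1) + 0·0 + 0·0 + 0·1 + (2)·(-3) + (-1)·(-6) + 0·3 = 0
Base-3 expansion of each c_i:
  c_1 = 1 = 1·3^0
  c_2 = 1 = 1·3^0
  c_3 = 1 = 1·3^0
  c_4 = 1 = 1·3^0
  c_5 = 1 = 1·3^0
  c_6 = 2 = 2·3^0
  c_7 = 0
  c_8 = 0
Factor λ_0 = (1, 1, 1, 1, 1, 2, 0, 0)

((1, 1, 1, 1, 1, 2, 0, 0),)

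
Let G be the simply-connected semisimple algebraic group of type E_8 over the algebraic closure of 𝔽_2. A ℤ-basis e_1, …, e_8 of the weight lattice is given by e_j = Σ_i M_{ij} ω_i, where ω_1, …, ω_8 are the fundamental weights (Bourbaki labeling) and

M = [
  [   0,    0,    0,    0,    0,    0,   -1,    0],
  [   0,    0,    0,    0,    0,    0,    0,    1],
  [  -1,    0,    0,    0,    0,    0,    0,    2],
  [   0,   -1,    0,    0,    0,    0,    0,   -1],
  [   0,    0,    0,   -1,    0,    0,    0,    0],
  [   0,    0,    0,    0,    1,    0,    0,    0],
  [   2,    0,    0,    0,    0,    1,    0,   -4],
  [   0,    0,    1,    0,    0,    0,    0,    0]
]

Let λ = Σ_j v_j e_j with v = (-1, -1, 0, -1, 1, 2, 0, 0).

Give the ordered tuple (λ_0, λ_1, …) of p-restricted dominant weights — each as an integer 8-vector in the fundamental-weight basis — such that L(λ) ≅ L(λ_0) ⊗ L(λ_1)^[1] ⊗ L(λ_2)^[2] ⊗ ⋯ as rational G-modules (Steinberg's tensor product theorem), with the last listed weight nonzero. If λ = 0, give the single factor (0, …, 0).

((0, 0, 1, 1, 1, 1, 0, 0),)

Compute c_i = Σ_j M_{ij} v_j with v = (-1, -1, 0, -1, 1, 2, 0, 0):
  c_1 = (0)·(-1) + (0)·(-1) + (0)·(0) + (0)·(-1) + (0)·(1) + (0)·(2) + (-1)·(0) + (0)·(0) = 0
  c_2 = (0)·(-1) + (0)·(-1) + (0)·(0) + (0)·(-1) + (0)·(1) + (0)·(2) + (0)·(0) + (1)·(0) = 0
  c_3 = (-1)·(-1) + (0)·(-1) + (0)·(0) + (0)·(-1) + (0)·(1) + (0)·(2) + (0)·(0) + (2)·(0) = 1
  c_4 = (0)·(-1) + (-1)·(-1) + (0)·(0) + (0)·(-1) + (0)·(1) + (0)·(2) + (0)·(0) + (-1)·(0) = 1
  c_5 = (0)·(-1) + (0)·(-1) + (0)·(0) + (-1)·(-1) + (0)·(1) + (0)·(2) + (0)·(0) + (0)·(0) = 1
  c_6 = (0)·(-1) + (0)·(-1) + (0)·(0) + (0)·(-1) + (1)·(1) + (0)·(2) + (0)·(0) + (0)·(0) = 1
  c_7 = (2)·(-1) + (0)·(-1) + (0)·(0) + (0)·(-1) + (0)·(1) + (1)·(2) + (0)·(0) + (-4)·(0) = 0
  c_8 = (0)·(-1) + (0)·(-1) + (1)·(0) + (0)·(-1) + (0)·(1) + (0)·(2) + (0)·(0) + (0)·(0) = 0
Expand coordinatewise in base 2:
  c_1 = 0
  c_2 = 0
  c_3 = 1 = 1·2^0
  c_4 = 1 = 1·2^0
  c_5 = 1 = 1·2^0
  c_6 = 1 = 1·2^0
  c_7 = 0
  c_8 = 0
Factor λ_0 = (0, 0, 1, 1, 1, 1, 0, 0)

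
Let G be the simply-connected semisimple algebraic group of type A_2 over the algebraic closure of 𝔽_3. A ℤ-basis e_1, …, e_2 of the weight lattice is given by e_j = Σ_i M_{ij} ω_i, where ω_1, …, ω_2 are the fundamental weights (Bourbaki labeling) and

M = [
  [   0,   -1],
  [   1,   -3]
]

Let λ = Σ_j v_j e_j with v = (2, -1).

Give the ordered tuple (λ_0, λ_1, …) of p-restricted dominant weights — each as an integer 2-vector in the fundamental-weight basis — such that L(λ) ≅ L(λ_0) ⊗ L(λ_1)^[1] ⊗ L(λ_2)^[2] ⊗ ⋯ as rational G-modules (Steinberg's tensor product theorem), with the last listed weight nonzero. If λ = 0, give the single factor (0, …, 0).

((1, 2), (0, 1))

In the fundamental-weight basis, λ has coordinates c = M·v (v = (2, -1)):
  c_1 = 0*2 + -1*-1 = 1
  c_2 = 1*2 + -3*-1 = 5
p = 3; digits c_i = Σ_j d_{ij}·3^j, 0 ≤ d_{ij} < 3:
  c_1 = 1 = 1·3^0
  c_2 = 5 = 2·3^0 + 1·3^1
λ_0 = (1, 2)
λ_1 = (0, 1)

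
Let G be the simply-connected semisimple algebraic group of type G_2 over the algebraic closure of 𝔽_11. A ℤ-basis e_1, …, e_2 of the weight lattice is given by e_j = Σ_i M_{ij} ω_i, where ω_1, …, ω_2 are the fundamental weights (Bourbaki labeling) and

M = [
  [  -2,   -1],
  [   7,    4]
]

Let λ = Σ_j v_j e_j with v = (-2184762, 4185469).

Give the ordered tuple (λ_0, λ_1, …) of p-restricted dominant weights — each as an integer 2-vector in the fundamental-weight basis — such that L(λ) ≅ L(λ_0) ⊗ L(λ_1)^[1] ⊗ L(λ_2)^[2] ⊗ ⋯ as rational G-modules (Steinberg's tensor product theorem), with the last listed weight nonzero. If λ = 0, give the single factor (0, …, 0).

((3, 7), (1, 4), (3, 3), (6, 10), (1, 10), (1, 8))

Converting to the ω-basis (c_i = row i of M dotted with v = (-2184762, 4185469)):
  c_1 = (-2)·(-2184762) + (-1)·(4185469) = 184055
  c_2 = (7)·(-2184762) + (4)·(4185469) = 1448542
Expand coordinatewise in base 11:
  c_1 = 184055 = 3·11^0 + 1·11^1 + 3·11^2 + 6·11^3 + 1·11^4 + 1·11^5
  c_2 = 1448542 = 7·11^0 + 4·11^1 + 3·11^2 + 10·11^3 + 10·11^4 + 8·11^5
p-restricted factor λ_0 = (3, 7)
p-restricted factor λ_1 = (1, 4)
p-restricted factor λ_2 = (3, 3)
p-restricted factor λ_3 = (6, 10)
p-restricted factor λ_4 = (1, 10)
p-restricted factor λ_5 = (1, 8)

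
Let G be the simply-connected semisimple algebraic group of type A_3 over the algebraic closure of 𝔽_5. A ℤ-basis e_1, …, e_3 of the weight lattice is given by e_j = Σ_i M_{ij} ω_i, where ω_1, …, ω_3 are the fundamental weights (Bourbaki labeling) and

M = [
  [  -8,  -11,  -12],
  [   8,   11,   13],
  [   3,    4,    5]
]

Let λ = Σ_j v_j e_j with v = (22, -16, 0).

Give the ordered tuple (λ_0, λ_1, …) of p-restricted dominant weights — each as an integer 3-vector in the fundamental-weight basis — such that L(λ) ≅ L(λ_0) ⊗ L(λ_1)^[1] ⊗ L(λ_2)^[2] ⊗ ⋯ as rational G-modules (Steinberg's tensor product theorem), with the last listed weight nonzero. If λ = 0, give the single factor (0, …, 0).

ω-coordinates c = M·v, v = (22, -16, 0):
  c_1 = -8*22 + -11*-16 + -12*0 = 0
  c_2 = 8*22 + 11*-16 + 13*0 = 0
  c_3 = 3*22 + 4*-16 + 5*0 = 2
Expand coordinatewise in base 5:
  c_1 = 0
  c_2 = 0
  c_3 = 2 = 2·5^0
p-restricted factor λ_0 = (0, 0, 2)

((0, 0, 2),)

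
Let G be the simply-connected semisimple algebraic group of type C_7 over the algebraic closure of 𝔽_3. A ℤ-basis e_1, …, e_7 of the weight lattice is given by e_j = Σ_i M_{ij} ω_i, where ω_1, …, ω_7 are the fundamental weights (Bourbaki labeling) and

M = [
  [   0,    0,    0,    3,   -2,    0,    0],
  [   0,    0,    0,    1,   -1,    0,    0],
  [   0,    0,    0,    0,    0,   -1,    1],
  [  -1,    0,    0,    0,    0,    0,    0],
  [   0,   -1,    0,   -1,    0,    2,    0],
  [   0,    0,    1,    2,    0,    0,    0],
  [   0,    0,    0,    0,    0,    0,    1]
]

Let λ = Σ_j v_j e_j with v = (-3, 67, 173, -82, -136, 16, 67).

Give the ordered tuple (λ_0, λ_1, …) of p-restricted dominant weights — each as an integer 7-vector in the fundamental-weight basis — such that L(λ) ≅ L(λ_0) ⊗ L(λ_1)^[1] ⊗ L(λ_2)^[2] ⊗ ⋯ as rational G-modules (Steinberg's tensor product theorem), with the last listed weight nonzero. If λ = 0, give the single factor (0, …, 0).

((2, 0, 0, 0, 2, 0, 1), (2, 0, 2, 1, 0, 0, 1), (2, 0, 2, 0, 2, 1, 1), (0, 2, 1, 0, 1, 0, 2))

Compute c_i = Σ_j M_{ij} v_j with v = (-3, 67, 173, -82, -136, 16, 67):
  c_1 = (0)·(-3) + (0)·(67) + (0)·(173) + (3)·(-82) + (-2)·(-136) + (0)·(16) + (0)·(67) = 26
  c_2 = (0)·(-3) + (0)·(67) + (0)·(173) + (1)·(-82) + (-1)·(-136) + (0)·(16) + (0)·(67) = 54
  c_3 = (0)·(-3) + (0)·(67) + (0)·(173) + (0)·(-82) + (0)·(-136) + (-1)·(16) + (1)·(67) = 51
  c_4 = (-1)·(-3) + (0)·(67) + (0)·(173) + (0)·(-82) + (0)·(-136) + (0)·(16) + (0)·(67) = 3
  c_5 = (0)·(-3) + (-1)·(67) + (0)·(173) + (-1)·(-82) + (0)·(-136) + (2)·(16) + (0)·(67) = 47
  c_6 = (0)·(-3) + (0)·(67) + (1)·(173) + (2)·(-82) + (0)·(-136) + (0)·(16) + (0)·(67) = 9
  c_7 = (0)·(-3) + (0)·(67) + (0)·(173) + (0)·(-82) + (0)·(-136) + (0)·(16) + (1)·(67) = 67
Base-3 expansion of each c_i:
  c_1 = 26 = 2·3^0 + 2·3^1 + 2·3^2
  c_2 = 54 = 0·3^0 + 0·3^1 + 0·3^2 + 2·3^3
  c_3 = 51 = 0·3^0 + 2·3^1 + 2·3^2 + 1·3^3
  c_4 = 3 = 0·3^0 + 1·3^1
  c_5 = 47 = 2·3^0 + 0·3^1 + 2·3^2 + 1·3^3
  c_6 = 9 = 0·3^0 + 0·3^1 + 1·3^2
  c_7 = 67 = 1·3^0 + 1·3^1 + 1·3^2 + 2·3^3
Factor λ_0 = (2, 0, 0, 0, 2, 0, 1)
Factor λ_1 = (2, 0, 2, 1, 0, 0, 1)
Factor λ_2 = (2, 0, 2, 0, 2, 1, 1)
Factor λ_3 = (0, 2, 1, 0, 1, 0, 2)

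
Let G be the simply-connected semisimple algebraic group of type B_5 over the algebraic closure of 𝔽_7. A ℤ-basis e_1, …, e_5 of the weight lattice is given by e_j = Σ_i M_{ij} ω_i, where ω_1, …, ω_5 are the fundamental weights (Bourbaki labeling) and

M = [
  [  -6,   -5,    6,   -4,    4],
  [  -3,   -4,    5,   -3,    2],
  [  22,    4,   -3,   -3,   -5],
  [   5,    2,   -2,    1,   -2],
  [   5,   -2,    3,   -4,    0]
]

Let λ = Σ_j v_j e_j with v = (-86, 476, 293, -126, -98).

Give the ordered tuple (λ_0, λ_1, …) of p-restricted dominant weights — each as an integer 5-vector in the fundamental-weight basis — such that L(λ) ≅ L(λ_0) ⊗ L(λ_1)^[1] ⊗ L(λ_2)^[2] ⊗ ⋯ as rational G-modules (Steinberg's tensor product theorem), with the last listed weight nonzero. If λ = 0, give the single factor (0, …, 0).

((6, 1, 1, 6, 1),)

ω-coordinates c = M·v, v = (-86, 476, 293, -126, -98):
  c_1 = -6*-86 + -5*476 + 6*293 + -4*-126 + 4*-98 = 6
  c_2 = -3*-86 + -4*476 + 5*293 + -3*-126 + 2*-98 = 1
  c_3 = 22*-86 + 4*476 + -3*293 + -3*-126 + -5*-98 = 1
  c_4 = 5*-86 + 2*476 + -2*293 + 1*-126 + -2*-98 = 6
  c_5 = 5*-86 + -2*476 + 3*293 + -4*-126 + 0*-98 = 1
Base-7 expansion of each c_i:
  c_1 = 6 = 6·7^0
  c_2 = 1 = 1·7^0
  c_3 = 1 = 1·7^0
  c_4 = 6 = 6·7^0
  c_5 = 1 = 1·7^0
λ_0 = (6, 1, 1, 6, 1)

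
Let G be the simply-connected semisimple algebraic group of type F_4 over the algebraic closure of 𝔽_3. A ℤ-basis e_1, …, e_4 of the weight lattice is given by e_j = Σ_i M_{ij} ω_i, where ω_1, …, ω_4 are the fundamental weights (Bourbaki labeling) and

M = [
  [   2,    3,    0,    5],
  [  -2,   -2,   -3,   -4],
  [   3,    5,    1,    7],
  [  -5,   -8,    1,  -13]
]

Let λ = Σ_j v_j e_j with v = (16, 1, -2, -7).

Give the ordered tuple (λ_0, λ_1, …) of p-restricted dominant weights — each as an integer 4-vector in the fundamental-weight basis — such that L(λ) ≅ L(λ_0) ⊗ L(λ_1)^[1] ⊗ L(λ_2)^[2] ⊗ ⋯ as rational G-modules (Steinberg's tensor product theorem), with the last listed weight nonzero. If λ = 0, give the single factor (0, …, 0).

((0, 0, 2, 1),)

Change of basis e → ω: c = M·v where v = (16, 1, -2, -7):
  c_1 = 2·16 + 3·1 + (0)·(-2) + (5)·(-7) = 0
  c_2 = (-2)·(16) + (-2)·(1) + (-3)·(-2) + (-4)·(-7) = 0
  c_3 = 3·16 + 5·1 + (1)·(-2) + (7)·(-7) = 2
  c_4 = (-5)·(16) + (-8)·(1) + (1)·(-2) + (-13)·(-7) = 1
p = 3; digits c_i = Σ_j d_{ij}·3^j, 0 ≤ d_{ij} < 3:
  c_1 = 0
  c_2 = 0
  c_3 = 2 = 2·3^0
  c_4 = 1 = 1·3^0
λ_0 = (0, 0, 2, 1)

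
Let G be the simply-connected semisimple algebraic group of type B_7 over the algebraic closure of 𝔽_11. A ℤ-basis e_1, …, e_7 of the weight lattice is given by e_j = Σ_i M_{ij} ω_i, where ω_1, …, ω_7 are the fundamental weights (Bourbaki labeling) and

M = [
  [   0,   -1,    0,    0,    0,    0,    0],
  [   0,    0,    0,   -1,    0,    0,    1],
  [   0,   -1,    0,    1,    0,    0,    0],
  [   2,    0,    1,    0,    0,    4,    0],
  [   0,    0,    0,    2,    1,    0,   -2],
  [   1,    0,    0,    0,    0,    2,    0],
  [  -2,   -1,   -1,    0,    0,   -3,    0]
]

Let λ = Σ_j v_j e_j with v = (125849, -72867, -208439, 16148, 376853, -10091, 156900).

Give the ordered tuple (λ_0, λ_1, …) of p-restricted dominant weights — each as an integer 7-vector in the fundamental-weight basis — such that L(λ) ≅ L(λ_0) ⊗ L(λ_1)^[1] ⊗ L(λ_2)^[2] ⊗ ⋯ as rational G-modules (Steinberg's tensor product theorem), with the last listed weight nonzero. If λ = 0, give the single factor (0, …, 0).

((3, 7, 3, 2, 1, 1, 8), (2, 2, 7, 10, 0, 3, 9), (8, 8, 9, 1, 7, 4, 10), (10, 6, 0, 2, 5, 2, 0), (4, 9, 6, 0, 6, 7, 4))

Change of basis e → ω: c = M·v where v = (125849, -72867, -208439, 16148, 376853, -10091, 156900):
  c_1 = (0)·(125849) + (-1)·(-72867) + (0)·(-208439) + (0)·(16148) + (0)·(376853) + (0)·(-10091) + (0)·(156900) = 72867
  c_2 = (0)·(125849) + (0)·(-72867) + (0)·(-208439) + (-1)·(16148) + (0)·(376853) + (0)·(-10091) + (1)·(156900) = 140752
  c_3 = (0)·(125849) + (-1)·(-72867) + (0)·(-208439) + (1)·(16148) + (0)·(376853) + (0)·(-10091) + (0)·(156900) = 89015
  c_4 = (2)·(125849) + (0)·(-72867) + (1)·(-208439) + (0)·(16148) + (0)·(376853) + (4)·(-10091) + (0)·(156900) = 2895
  c_5 = (0)·(125849) + (0)·(-72867) + (0)·(-208439) + (2)·(16148) + (1)·(376853) + (0)·(-10091) + (-2)·(156900) = 95349
  c_6 = (1)·(125849) + (0)·(-72867) + (0)·(-208439) + (0)·(16148) + (0)·(376853) + (2)·(-10091) + (0)·(156900) = 105667
  c_7 = (-2)·(125849) + (-1)·(-72867) + (-1)·(-208439) + (0)·(16148) + (0)·(376853) + (-3)·(-10091) + (0)·(156900) = 59881
Writing each c_i in base p = 11:
  c_1 = 72867 = 3·11^0 + 2·11^1 + 8·11^2 + 10·11^3 + 4·11^4
  c_2 = 140752 = 7·11^0 + 2·11^1 + 8·11^2 + 6·11^3 + 9·11^4
  c_3 = 89015 = 3·11^0 + 7·11^1 + 9·11^2 + 0·11^3 + 6·11^4
  c_4 = 2895 = 2·11^0 + 10·11^1 + 1·11^2 + 2·11^3
  c_5 = 95349 = 1·11^0 + 0·11^1 + 7·11^2 + 5·11^3 + 6·11^4
  c_6 = 105667 = 1·11^0 + 3·11^1 + 4·11^2 + 2·11^3 + 7·11^4
  c_7 = 59881 = 8·11^0 + 9·11^1 + 10·11^2 + 0·11^3 + 4·11^4
λ_0 = (3, 7, 3, 2, 1, 1, 8)
λ_1 = (2, 2, 7, 10, 0, 3, 9)
λ_2 = (8, 8, 9, 1, 7, 4, 10)
λ_3 = (10, 6, 0, 2, 5, 2, 0)
λ_4 = (4, 9, 6, 0, 6, 7, 4)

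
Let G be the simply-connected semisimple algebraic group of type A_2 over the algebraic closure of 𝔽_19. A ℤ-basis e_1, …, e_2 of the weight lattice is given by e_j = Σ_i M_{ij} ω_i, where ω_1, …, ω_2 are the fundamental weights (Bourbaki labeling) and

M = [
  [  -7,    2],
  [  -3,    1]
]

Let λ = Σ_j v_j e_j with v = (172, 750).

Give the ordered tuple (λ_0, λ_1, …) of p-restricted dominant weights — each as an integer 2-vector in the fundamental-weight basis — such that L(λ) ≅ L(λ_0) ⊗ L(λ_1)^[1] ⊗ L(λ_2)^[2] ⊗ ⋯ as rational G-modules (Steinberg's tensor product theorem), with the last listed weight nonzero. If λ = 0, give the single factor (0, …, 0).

ω-coordinates c = M·v, v = (172, 750):
  c_1 = (-7)·(172) + 2·750 = 296
  c_2 = (-3)·(172) + 1·750 = 234
Expand coordinatewise in base 19:
  c_1 = 296 = 11·19^0 + 15·19^1
  c_2 = 234 = 6·19^0 + 12·19^1
Factor λ_0 = (11, 6)
Factor λ_1 = (15, 12)

((11, 6), (15, 12))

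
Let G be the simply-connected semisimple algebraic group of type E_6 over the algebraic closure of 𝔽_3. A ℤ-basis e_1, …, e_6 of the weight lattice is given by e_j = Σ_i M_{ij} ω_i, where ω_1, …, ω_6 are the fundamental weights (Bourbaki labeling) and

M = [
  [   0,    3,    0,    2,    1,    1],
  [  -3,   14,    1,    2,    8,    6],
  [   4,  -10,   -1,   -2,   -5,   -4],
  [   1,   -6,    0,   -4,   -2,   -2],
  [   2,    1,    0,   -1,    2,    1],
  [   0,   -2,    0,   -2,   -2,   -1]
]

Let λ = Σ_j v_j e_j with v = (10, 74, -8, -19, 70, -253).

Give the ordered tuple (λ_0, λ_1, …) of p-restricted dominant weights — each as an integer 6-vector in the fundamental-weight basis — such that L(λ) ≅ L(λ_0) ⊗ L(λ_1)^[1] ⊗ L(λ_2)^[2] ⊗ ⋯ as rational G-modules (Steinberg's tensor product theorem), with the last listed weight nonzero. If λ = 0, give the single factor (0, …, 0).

((1, 2, 2, 2, 0, 0), (0, 0, 2, 2, 0, 1))

Compute c_i = Σ_j M_{ij} v_j with v = (10, 74, -8, -19, 70, -253):
  c_1 = 0*10 + 3*74 + 0*-8 + 2*-19 + 1*70 + 1*-253 = 1
  c_2 = -3*10 + 14*74 + 1*-8 + 2*-19 + 8*70 + 6*-253 = 2
  c_3 = 4*10 + -10*74 + -1*-8 + -2*-19 + -5*70 + -4*-253 = 8
  c_4 = 1*10 + -6*74 + 0*-8 + -4*-19 + -2*70 + -2*-253 = 8
  c_5 = 2*10 + 1*74 + 0*-8 + -1*-19 + 2*70 + 1*-253 = 0
  c_6 = 0*10 + -2*74 + 0*-8 + -2*-19 + -2*70 + -1*-253 = 3
p = 3; digits c_i = Σ_j d_{ij}·3^j, 0 ≤ d_{ij} < 3:
  c_1 = 1 = 1·3^0
  c_2 = 2 = 2·3^0
  c_3 = 8 = 2·3^0 + 2·3^1
  c_4 = 8 = 2·3^0 + 2·3^1
  c_5 = 0
  c_6 = 3 = 0·3^0 + 1·3^1
Factor λ_0 = (1, 2, 2, 2, 0, 0)
Factor λ_1 = (0, 0, 2, 2, 0, 1)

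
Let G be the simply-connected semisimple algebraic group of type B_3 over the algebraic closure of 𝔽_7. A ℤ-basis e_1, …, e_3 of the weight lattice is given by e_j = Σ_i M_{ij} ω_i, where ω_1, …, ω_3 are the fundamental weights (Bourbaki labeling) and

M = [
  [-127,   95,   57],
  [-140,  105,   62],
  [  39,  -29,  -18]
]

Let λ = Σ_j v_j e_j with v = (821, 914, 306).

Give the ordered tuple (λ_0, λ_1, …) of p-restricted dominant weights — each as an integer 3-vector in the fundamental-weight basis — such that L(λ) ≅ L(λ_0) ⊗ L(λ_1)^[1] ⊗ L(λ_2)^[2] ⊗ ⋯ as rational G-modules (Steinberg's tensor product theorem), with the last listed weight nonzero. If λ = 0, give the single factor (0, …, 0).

((5, 2, 5),)

Change of basis e → ω: c = M·v where v = (821, 914, 306):
  c_1 = (-127)·(821) + 95·914 + 57·306 = 5
  c_2 = (-140)·(821) + 105·914 + 62·306 = 2
  c_3 = 39·821 + (-29)·(914) + (-18)·(306) = 5
p = 7; digits c_i = Σ_j d_{ij}·7^j, 0 ≤ d_{ij} < 7:
  c_1 = 5 = 5·7^0
  c_2 = 2 = 2·7^0
  c_3 = 5 = 5·7^0
p-restricted factor λ_0 = (5, 2, 5)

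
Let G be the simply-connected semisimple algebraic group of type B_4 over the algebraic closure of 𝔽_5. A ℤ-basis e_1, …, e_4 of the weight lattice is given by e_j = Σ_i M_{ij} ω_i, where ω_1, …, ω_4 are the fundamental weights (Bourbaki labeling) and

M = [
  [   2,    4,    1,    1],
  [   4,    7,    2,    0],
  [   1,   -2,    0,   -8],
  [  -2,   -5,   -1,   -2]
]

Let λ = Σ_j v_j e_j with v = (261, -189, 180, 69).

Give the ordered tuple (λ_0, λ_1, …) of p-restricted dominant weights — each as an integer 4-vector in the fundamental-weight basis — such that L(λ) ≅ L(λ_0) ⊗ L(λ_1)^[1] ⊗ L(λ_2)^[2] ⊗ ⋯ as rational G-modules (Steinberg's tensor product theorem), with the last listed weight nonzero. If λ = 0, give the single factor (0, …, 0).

ω-coordinates c = M·v, v = (261, -189, 180, 69):
  c_1 = 2·261 + (4)·(-189) + 1·180 + 1·69 = 15
  c_2 = 4·261 + (7)·(-189) + 2·180 + 0·69 = 81
  c_3 = 1·261 + (-2)·(-189) + 0·180 + (-8)·(69) = 87
  c_4 = (-2)·(261) + (-5)·(-189) + (-1)·(180) + (-2)·(69) = 105
p = 5; digits c_i = Σ_j d_{ij}·5^j, 0 ≤ d_{ij} < 5:
  c_1 = 15 = 0·5^0 + 3·5^1
  c_2 = 81 = 1·5^0 + 1·5^1 + 3·5^2
  c_3 = 87 = 2·5^0 + 2·5^1 + 3·5^2
  c_4 = 105 = 0·5^0 + 1·5^1 + 4·5^2
λ_0 = (0, 1, 2, 0)
λ_1 = (3, 1, 2, 1)
λ_2 = (0, 3, 3, 4)

((0, 1, 2, 0), (3, 1, 2, 1), (0, 3, 3, 4))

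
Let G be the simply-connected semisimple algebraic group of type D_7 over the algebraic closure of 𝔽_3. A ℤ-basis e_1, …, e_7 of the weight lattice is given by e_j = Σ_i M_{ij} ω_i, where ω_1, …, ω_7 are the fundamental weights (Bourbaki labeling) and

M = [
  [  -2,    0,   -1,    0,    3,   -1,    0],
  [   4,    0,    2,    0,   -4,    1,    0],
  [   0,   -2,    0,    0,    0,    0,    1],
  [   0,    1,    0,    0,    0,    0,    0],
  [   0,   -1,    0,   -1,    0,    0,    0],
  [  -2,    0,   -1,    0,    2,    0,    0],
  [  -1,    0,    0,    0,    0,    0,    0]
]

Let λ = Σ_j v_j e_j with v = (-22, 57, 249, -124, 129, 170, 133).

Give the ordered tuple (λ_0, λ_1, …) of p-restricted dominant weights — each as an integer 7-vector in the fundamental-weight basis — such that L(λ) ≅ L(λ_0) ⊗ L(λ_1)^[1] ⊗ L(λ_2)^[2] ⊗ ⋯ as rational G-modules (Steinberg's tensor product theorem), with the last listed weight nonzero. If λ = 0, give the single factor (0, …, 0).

((0, 1, 1, 0, 1, 2, 1), (1, 0, 0, 1, 1, 2, 1), (1, 1, 2, 0, 1, 2, 2), (0, 2, 0, 2, 2, 1, 0))

ω-coordinates c = M·v, v = (-22, 57, 249, -124, 129, 170, 133):
  c_1 = -2*-22 + 0*57 + -1*249 + 0*-124 + 3*129 + -1*170 + 0*133 = 12
  c_2 = 4*-22 + 0*57 + 2*249 + 0*-124 + -4*129 + 1*170 + 0*133 = 64
  c_3 = 0*-22 + -2*57 + 0*249 + 0*-124 + 0*129 + 0*170 + 1*133 = 19
  c_4 = 0*-22 + 1*57 + 0*249 + 0*-124 + 0*129 + 0*170 + 0*133 = 57
  c_5 = 0*-22 + -1*57 + 0*249 + -1*-124 + 0*129 + 0*170 + 0*133 = 67
  c_6 = -2*-22 + 0*57 + -1*249 + 0*-124 + 2*129 + 0*170 + 0*133 = 53
  c_7 = -1*-22 + 0*57 + 0*249 + 0*-124 + 0*129 + 0*170 + 0*133 = 22
p = 3; digits c_i = Σ_j d_{ij}·3^j, 0 ≤ d_{ij} < 3:
  c_1 = 12 = 0·3^0 + 1·3^1 + 1·3^2
  c_2 = 64 = 1·3^0 + 0·3^1 + 1·3^2 + 2·3^3
  c_3 = 19 = 1·3^0 + 0·3^1 + 2·3^2
  c_4 = 57 = 0·3^0 + 1·3^1 + 0·3^2 + 2·3^3
  c_5 = 67 = 1·3^0 + 1·3^1 + 1·3^2 + 2·3^3
  c_6 = 53 = 2·3^0 + 2·3^1 + 2·3^2 + 1·3^3
  c_7 = 22 = 1·3^0 + 1·3^1 + 2·3^2
Factor λ_0 = (0, 1, 1, 0, 1, 2, 1)
Factor λ_1 = (1, 0, 0, 1, 1, 2, 1)
Factor λ_2 = (1, 1, 2, 0, 1, 2, 2)
Factor λ_3 = (0, 2, 0, 2, 2, 1, 0)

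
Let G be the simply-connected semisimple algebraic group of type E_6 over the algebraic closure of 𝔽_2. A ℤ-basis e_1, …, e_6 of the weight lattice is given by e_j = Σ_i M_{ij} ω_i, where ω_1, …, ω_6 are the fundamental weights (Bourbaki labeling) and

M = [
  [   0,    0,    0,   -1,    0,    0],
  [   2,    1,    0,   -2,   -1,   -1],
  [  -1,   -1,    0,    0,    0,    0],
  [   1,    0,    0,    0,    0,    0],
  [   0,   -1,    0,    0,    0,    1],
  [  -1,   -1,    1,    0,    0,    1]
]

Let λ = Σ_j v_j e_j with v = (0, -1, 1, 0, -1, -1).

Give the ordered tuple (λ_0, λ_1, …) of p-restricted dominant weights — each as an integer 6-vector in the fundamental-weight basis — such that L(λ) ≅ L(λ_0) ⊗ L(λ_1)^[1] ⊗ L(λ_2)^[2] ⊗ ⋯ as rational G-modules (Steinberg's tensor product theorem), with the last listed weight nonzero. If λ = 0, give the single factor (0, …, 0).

Change of basis e → ω: c = M·v where v = (0, -1, 1, 0, -1, -1):
  c_1 = 0·0 + (0)·(-1) + 0·1 + (-1)·(0) + (0)·(-1) + (0)·(-1) = 0
  c_2 = 2·0 + (1)·(-1) + 0·1 + (-2)·(0) + (-1)·(-1) + (-1)·(-1) = 1
  c_3 = (-1)·(0) + (-1)·(-1) + 0·1 + 0·0 + (0)·(-1) + (0)·(-1) = 1
  c_4 = 1·0 + (0)·(-1) + 0·1 + 0·0 + (0)·(-1) + (0)·(-1) = 0
  c_5 = 0·0 + (-1)·(-1) + 0·1 + 0·0 + (0)·(-1) + (1)·(-1) = 0
  c_6 = (-1)·(0) + (-1)·(-1) + 1·1 + 0·0 + (0)·(-1) + (1)·(-1) = 1
p = 2; digits c_i = Σ_j d_{ij}·2^j, 0 ≤ d_{ij} < 2:
  c_1 = 0
  c_2 = 1 = 1·2^0
  c_3 = 1 = 1·2^0
  c_4 = 0
  c_5 = 0
  c_6 = 1 = 1·2^0
p-restricted factor λ_0 = (0, 1, 1, 0, 0, 1)

((0, 1, 1, 0, 0, 1),)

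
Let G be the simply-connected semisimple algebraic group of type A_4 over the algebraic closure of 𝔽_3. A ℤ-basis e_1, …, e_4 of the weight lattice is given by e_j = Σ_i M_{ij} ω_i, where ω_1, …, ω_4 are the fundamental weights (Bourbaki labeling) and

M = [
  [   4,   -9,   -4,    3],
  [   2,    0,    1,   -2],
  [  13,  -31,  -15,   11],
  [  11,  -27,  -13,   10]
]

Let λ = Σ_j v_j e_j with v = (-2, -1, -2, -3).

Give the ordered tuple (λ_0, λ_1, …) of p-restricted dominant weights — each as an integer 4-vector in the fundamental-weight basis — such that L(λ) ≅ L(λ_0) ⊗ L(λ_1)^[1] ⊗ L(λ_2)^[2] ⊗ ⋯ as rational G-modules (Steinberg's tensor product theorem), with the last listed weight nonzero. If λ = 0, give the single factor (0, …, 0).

In the fundamental-weight basis, λ has coordinates c = M·v (v = (-2, -1, -2, -3)):
  c_1 = (4)·(-2) + (-9)·(-1) + (-4)·(-2) + (3)·(-3) = 0
  c_2 = (2)·(-2) + (0)·(-1) + (1)·(-2) + (-2)·(-3) = 0
  c_3 = (13)·(-2) + (-31)·(-1) + (-15)·(-2) + (11)·(-3) = 2
  c_4 = (11)·(-2) + (-27)·(-1) + (-13)·(-2) + (10)·(-3) = 1
Writing each c_i in base p = 3:
  c_1 = 0
  c_2 = 0
  c_3 = 2 = 2·3^0
  c_4 = 1 = 1·3^0
λ_0 = (0, 0, 2, 1)

((0, 0, 2, 1),)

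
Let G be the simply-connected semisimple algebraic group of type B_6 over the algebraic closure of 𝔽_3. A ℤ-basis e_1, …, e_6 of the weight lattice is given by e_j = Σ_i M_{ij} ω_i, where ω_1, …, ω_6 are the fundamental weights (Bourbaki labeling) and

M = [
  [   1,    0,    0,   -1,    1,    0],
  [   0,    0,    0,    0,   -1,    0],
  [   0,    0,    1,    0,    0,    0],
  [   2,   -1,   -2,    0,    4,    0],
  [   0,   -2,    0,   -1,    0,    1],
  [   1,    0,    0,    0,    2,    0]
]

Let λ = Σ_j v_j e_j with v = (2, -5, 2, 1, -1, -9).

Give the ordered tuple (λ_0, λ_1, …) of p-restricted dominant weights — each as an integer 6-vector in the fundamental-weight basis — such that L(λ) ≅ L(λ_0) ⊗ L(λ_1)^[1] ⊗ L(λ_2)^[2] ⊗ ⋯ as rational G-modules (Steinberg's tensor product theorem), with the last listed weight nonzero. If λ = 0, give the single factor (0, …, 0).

((0, 1, 2, 1, 0, 0),)

Compute c_i = Σ_j M_{ij} v_j with v = (2, -5, 2, 1, -1, -9):
  c_1 = 1*2 + 0*-5 + 0*2 + -1*1 + 1*-1 + 0*-9 = 0
  c_2 = 0*2 + 0*-5 + 0*2 + 0*1 + -1*-1 + 0*-9 = 1
  c_3 = 0*2 + 0*-5 + 1*2 + 0*1 + 0*-1 + 0*-9 = 2
  c_4 = 2*2 + -1*-5 + -2*2 + 0*1 + 4*-1 + 0*-9 = 1
  c_5 = 0*2 + -2*-5 + 0*2 + -1*1 + 0*-1 + 1*-9 = 0
  c_6 = 1*2 + 0*-5 + 0*2 + 0*1 + 2*-1 + 0*-9 = 0
Writing each c_i in base p = 3:
  c_1 = 0
  c_2 = 1 = 1·3^0
  c_3 = 2 = 2·3^0
  c_4 = 1 = 1·3^0
  c_5 = 0
  c_6 = 0
Factor λ_0 = (0, 1, 2, 1, 0, 0)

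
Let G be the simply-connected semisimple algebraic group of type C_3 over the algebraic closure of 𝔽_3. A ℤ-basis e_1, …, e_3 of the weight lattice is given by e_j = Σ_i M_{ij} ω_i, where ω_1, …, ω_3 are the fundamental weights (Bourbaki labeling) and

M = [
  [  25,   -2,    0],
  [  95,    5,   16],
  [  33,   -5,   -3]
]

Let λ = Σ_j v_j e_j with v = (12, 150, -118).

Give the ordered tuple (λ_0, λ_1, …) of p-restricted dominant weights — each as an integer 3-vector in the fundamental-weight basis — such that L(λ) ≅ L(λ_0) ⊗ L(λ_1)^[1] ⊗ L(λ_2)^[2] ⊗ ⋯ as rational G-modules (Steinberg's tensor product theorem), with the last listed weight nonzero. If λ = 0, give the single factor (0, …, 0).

((0, 2, 0),)

Compute c_i = Σ_j M_{ij} v_j with v = (12, 150, -118):
  c_1 = 25·12 + (-2)·(150) + (0)·(-118) = 0
  c_2 = 95·12 + 5·150 + (16)·(-118) = 2
  c_3 = 33·12 + (-5)·(150) + (-3)·(-118) = 0
p = 3; digits c_i = Σ_j d_{ij}·3^j, 0 ≤ d_{ij} < 3:
  c_1 = 0
  c_2 = 2 = 2·3^0
  c_3 = 0
λ_0 = (0, 2, 0)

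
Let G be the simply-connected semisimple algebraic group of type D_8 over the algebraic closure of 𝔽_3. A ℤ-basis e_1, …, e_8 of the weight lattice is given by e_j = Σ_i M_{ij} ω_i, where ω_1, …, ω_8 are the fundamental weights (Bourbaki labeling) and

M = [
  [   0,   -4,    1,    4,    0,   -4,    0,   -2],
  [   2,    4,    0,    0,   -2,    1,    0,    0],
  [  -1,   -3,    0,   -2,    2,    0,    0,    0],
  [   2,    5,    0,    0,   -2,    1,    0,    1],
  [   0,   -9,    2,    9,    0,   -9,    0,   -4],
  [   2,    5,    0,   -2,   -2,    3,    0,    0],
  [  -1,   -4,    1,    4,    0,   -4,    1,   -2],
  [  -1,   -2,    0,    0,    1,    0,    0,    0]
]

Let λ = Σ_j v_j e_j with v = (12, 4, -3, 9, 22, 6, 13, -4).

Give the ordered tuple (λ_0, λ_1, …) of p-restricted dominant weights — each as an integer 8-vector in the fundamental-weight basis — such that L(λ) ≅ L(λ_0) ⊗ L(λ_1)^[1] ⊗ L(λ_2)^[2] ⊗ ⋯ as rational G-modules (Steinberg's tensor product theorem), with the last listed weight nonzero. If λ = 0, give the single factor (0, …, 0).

Compute c_i = Σ_j M_{ij} v_j with v = (12, 4, -3, 9, 22, 6, 13, -4):
  c_1 = (0)·(12) + (-4)·(4) + (1)·(-3) + (4)·(9) + (0)·(22) + (-4)·(6) + (0)·(13) + (-2)·(-4) = 1
  c_2 = (2)·(12) + (4)·(4) + (0)·(-3) + (0)·(9) + (-2)·(22) + (1)·(6) + (0)·(13) + (0)·(-4) = 2
  c_3 = (-1)·(12) + (-3)·(4) + (0)·(-3) + (-2)·(9) + (2)·(22) + (0)·(6) + (0)·(13) + (0)·(-4) = 2
  c_4 = (2)·(12) + (5)·(4) + (0)·(-3) + (0)·(9) + (-2)·(22) + (1)·(6) + (0)·(13) + (1)·(-4) = 2
  c_5 = (0)·(12) + (-9)·(4) + (2)·(-3) + (9)·(9) + (0)·(22) + (-9)·(6) + (0)·(13) + (-4)·(-4) = 1
  c_6 = (2)·(12) + (5)·(4) + (0)·(-3) + (-2)·(9) + (-2)·(22) + (3)·(6) + (0)·(13) + (0)·(-4) = 0
  c_7 = (-1)·(12) + (-4)·(4) + (1)·(-3) + (4)·(9) + (0)·(22) + (-4)·(6) + (1)·(13) + (-2)·(-4) = 2
  c_8 = (-1)·(12) + (-2)·(4) + (0)·(-3) + (0)·(9) + (1)·(22) + (0)·(6) + (0)·(13) + (0)·(-4) = 2
Base-3 expansion of each c_i:
  c_1 = 1 = 1·3^0
  c_2 = 2 = 2·3^0
  c_3 = 2 = 2·3^0
  c_4 = 2 = 2·3^0
  c_5 = 1 = 1·3^0
  c_6 = 0
  c_7 = 2 = 2·3^0
  c_8 = 2 = 2·3^0
p-restricted factor λ_0 = (1, 2, 2, 2, 1, 0, 2, 2)

((1, 2, 2, 2, 1, 0, 2, 2),)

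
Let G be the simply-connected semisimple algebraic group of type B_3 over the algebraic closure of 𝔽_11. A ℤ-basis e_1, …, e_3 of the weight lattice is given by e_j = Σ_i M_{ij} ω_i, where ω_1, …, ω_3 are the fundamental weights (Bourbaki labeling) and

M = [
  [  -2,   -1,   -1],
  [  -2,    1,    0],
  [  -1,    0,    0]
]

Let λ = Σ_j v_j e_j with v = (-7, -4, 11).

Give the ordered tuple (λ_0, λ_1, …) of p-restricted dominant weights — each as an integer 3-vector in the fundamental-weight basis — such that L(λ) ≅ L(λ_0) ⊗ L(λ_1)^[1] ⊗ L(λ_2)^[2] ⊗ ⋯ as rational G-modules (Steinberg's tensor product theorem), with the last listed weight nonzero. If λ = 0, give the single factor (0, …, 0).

ω-coordinates c = M·v, v = (-7, -4, 11):
  c_1 = (-2)·(-7) + (-1)·(-4) + (-1)·(11) = 7
  c_2 = (-2)·(-7) + (1)·(-4) + 0·11 = 10
  c_3 = (-1)·(-7) + (0)·(-4) + 0·11 = 7
Base-11 expansion of each c_i:
  c_1 = 7 = 7·11^0
  c_2 = 10 = 10·11^0
  c_3 = 7 = 7·11^0
p-restricted factor λ_0 = (7, 10, 7)

((7, 10, 7),)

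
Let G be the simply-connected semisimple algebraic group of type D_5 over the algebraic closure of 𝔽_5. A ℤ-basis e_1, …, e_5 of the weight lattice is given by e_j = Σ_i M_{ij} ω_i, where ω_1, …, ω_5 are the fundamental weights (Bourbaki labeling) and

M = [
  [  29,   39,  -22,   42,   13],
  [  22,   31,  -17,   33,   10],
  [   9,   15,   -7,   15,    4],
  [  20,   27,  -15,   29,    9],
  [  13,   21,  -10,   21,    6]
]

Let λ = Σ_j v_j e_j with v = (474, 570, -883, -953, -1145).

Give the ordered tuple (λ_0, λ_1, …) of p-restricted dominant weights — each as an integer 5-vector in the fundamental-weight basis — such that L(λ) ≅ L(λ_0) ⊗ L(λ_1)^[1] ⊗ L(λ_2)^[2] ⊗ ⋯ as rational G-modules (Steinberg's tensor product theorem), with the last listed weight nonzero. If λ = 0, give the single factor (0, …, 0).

((1, 0, 2, 3, 4), (3, 2, 4, 4, 0), (4, 3, 4, 1, 3), (3, 1, 0, 1, 0))

In the fundamental-weight basis, λ has coordinates c = M·v (v = (474, 570, -883, -953, -1145)):
  c_1 = 29*474 + 39*570 + -22*-883 + 42*-953 + 13*-1145 = 491
  c_2 = 22*474 + 31*570 + -17*-883 + 33*-953 + 10*-1145 = 210
  c_3 = 9*474 + 15*570 + -7*-883 + 15*-953 + 4*-1145 = 122
  c_4 = 20*474 + 27*570 + -15*-883 + 29*-953 + 9*-1145 = 173
  c_5 = 13*474 + 21*570 + -10*-883 + 21*-953 + 6*-1145 = 79
p = 5; digits c_i = Σ_j d_{ij}·5^j, 0 ≤ d_{ij} < 5:
  c_1 = 491 = 1·5^0 + 3·5^1 + 4·5^2 + 3·5^3
  c_2 = 210 = 0·5^0 + 2·5^1 + 3·5^2 + 1·5^3
  c_3 = 122 = 2·5^0 + 4·5^1 + 4·5^2
  c_4 = 173 = 3·5^0 + 4·5^1 + 1·5^2 + 1·5^3
  c_5 = 79 = 4·5^0 + 0·5^1 + 3·5^2
Factor λ_0 = (1, 0, 2, 3, 4)
Factor λ_1 = (3, 2, 4, 4, 0)
Factor λ_2 = (4, 3, 4, 1, 3)
Factor λ_3 = (3, 1, 0, 1, 0)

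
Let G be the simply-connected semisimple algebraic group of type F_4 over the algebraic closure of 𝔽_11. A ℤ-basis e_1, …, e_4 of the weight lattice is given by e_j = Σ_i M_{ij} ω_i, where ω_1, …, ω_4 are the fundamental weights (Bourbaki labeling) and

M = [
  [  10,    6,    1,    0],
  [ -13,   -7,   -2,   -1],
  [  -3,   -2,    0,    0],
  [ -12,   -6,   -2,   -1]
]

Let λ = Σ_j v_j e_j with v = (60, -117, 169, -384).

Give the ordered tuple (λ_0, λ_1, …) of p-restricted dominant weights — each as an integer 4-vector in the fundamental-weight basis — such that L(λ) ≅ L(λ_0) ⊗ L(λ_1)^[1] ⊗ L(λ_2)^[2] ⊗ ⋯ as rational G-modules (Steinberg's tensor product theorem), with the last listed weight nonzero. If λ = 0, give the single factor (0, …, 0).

((1, 8, 10, 6), (6, 7, 4, 2))

Converting to the ω-basis (c_i = row i of M dotted with v = (60, -117, 169, -384)):
  c_1 = (10)·(60) + (6)·(-117) + (1)·(169) + (0)·(-384) = 67
  c_2 = (-13)·(60) + (-7)·(-117) + (-2)·(169) + (-1)·(-384) = 85
  c_3 = (-3)·(60) + (-2)·(-117) + (0)·(169) + (0)·(-384) = 54
  c_4 = (-12)·(60) + (-6)·(-117) + (-2)·(169) + (-1)·(-384) = 28
p = 11; digits c_i = Σ_j d_{ij}·11^j, 0 ≤ d_{ij} < 11:
  c_1 = 67 = 1·11^0 + 6·11^1
  c_2 = 85 = 8·11^0 + 7·11^1
  c_3 = 54 = 10·11^0 + 4·11^1
  c_4 = 28 = 6·11^0 + 2·11^1
λ_0 = (1, 8, 10, 6)
λ_1 = (6, 7, 4, 2)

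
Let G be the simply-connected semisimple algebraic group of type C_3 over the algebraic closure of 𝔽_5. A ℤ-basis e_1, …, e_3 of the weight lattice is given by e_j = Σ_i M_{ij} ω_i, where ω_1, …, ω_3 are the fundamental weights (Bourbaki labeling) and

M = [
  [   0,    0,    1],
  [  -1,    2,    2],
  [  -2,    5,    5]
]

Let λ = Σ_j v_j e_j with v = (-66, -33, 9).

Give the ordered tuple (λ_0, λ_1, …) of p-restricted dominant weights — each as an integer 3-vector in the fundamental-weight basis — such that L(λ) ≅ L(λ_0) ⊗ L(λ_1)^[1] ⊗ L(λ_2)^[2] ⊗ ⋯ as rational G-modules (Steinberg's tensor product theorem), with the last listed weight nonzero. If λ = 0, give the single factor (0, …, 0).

((4, 3, 2), (1, 3, 2))

ω-coordinates c = M·v, v = (-66, -33, 9):
  c_1 = (0)·(-66) + (0)·(-33) + 1·9 = 9
  c_2 = (-1)·(-66) + (2)·(-33) + 2·9 = 18
  c_3 = (-2)·(-66) + (5)·(-33) + 5·9 = 12
Base-5 expansion of each c_i:
  c_1 = 9 = 4·5^0 + 1·5^1
  c_2 = 18 = 3·5^0 + 3·5^1
  c_3 = 12 = 2·5^0 + 2·5^1
λ_0 = (4, 3, 2)
λ_1 = (1, 3, 2)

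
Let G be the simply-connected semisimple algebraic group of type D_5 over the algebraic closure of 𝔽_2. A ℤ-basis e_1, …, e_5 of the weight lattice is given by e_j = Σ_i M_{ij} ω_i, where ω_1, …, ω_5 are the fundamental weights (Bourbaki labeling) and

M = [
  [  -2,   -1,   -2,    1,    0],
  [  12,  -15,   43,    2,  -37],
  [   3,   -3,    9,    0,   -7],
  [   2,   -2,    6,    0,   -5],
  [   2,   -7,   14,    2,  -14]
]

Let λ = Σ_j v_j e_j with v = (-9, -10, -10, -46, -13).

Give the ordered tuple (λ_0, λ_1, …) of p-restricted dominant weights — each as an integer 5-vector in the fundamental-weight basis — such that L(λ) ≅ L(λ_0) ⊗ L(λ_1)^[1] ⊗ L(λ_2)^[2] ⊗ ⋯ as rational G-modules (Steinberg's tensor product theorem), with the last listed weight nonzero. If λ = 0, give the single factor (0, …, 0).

((0, 1, 0, 1, 0), (1, 0, 0, 1, 1), (0, 0, 1, 1, 0))

ω-coordinates c = M·v, v = (-9, -10, -10, -46, -13):
  c_1 = -2*-9 + -1*-10 + -2*-10 + 1*-46 + 0*-13 = 2
  c_2 = 12*-9 + -15*-10 + 43*-10 + 2*-46 + -37*-13 = 1
  c_3 = 3*-9 + -3*-10 + 9*-10 + 0*-46 + -7*-13 = 4
  c_4 = 2*-9 + -2*-10 + 6*-10 + 0*-46 + -5*-13 = 7
  c_5 = 2*-9 + -7*-10 + 14*-10 + 2*-46 + -14*-13 = 2
Writing each c_i in base p = 2:
  c_1 = 2 = 0·2^0 + 1·2^1
  c_2 = 1 = 1·2^0
  c_3 = 4 = 0·2^0 + 0·2^1 + 1·2^2
  c_4 = 7 = 1·2^0 + 1·2^1 + 1·2^2
  c_5 = 2 = 0·2^0 + 1·2^1
p-restricted factor λ_0 = (0, 1, 0, 1, 0)
p-restricted factor λ_1 = (1, 0, 0, 1, 1)
p-restricted factor λ_2 = (0, 0, 1, 1, 0)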